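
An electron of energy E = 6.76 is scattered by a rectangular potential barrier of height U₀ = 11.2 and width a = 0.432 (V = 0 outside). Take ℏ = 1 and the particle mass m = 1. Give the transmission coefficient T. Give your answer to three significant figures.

E < U₀: inside the barrier ψ ∝ e^{±κx} with κ = √(2m(U₀ − E))/ℏ = 2.980.
κa = 1.287, sinh(κa) = 1.674.
Matching ψ, ψ′ at both faces gives T = [1 + U₀² sinh²(κa) / (4E(U₀ − E))]⁻¹ = 1/3.926 = 0.255.

T = 0.255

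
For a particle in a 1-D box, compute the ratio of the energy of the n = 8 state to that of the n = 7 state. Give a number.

1.30612

E_n = n²π²ℏ²/(2mL²) so the ratio is n₂²/n₁² = 64/49 = 1.30612.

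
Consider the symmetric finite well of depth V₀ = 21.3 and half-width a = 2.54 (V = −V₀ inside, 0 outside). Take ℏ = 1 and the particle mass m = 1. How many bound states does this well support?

The dimensionless depth is z₀ = a√(2mV₀)/ℏ = 2.54 × √(42.60) = 16.58.
A new bound state (alternating even/odd) appears each time z₀ passes a multiple of π/2, so N = ⌊2z₀/π⌋ + 1 = ⌊10.55⌋ + 1 = 11.

N = 11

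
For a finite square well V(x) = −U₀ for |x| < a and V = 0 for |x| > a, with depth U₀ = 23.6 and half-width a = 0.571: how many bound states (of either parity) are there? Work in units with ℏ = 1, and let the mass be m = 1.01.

The dimensionless depth is z₀ = a√(2mU₀)/ℏ = 0.571 × √(47.67) = 3.942.
A new bound state (alternating even/odd) appears each time z₀ passes a multiple of π/2, so N = ⌊2z₀/π⌋ + 1 = ⌊2.510⌋ + 1 = 3.

N = 3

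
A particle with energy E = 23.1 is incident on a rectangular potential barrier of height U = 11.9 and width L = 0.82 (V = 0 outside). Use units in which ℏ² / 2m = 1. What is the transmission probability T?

E > U: inside the barrier k₂ = √(2m(E − U))/ℏ = 3.347, k₂L = 2.744.
Matching at both interfaces gives T⁻¹ = 1 + U² sin²(k₂L) / [4E(E − U)] = 1.020, hence T = 0.980.

T = 0.980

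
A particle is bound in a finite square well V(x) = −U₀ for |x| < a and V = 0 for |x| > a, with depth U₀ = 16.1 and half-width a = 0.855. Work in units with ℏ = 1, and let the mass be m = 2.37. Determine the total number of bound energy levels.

Define the well-strength parameter z₀ = (a/ℏ)√(2mU₀) = 0.855 × √(2·2.37·16.1) = 7.469.
A new bound state (alternating even/odd) appears each time z₀ passes a multiple of π/2, so N = ⌊2z₀/π⌋ + 1 = ⌊4.755⌋ + 1 = 5.

N = 5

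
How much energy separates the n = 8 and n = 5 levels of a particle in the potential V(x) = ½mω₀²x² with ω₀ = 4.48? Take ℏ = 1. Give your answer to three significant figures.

E_n = ℏω₀(n + ½), so ΔE = (8 − 5) ℏω₀ = 3 × 4.48 = 13.44.

ΔE = 13.4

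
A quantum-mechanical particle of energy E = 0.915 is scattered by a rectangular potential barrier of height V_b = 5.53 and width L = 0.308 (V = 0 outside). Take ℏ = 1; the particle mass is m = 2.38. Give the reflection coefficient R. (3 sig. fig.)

R = 0.879

E < V_b: inside the barrier ψ ∝ e^{±κx} with κ = √(2m(V_b − E))/ℏ = 4.687.
κL = 1.444, sinh(κL) = 2.000.
Matching ψ, ψ′ at both faces gives T = [1 + V_b² sinh²(κL) / (4E(V_b − E))]⁻¹ = 1/8.241 = 0.121.
R = 1 − T = 0.879.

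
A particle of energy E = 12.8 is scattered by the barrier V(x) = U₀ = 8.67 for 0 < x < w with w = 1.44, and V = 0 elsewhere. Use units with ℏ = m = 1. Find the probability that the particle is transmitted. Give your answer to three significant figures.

T = 0.800

Above the barrier the interior wavenumber is k₂ = √(2m(E − U₀))/ℏ = 2.874, giving phase k₂w = 4.139.
T = [1 + U₀² sin²(k₂w) / (4E(E − U₀))]⁻¹ = 1/1.251 = 0.800.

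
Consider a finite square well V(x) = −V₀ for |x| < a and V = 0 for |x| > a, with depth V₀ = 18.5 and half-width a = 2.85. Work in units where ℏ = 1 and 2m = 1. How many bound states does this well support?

N = 8

The dimensionless depth is z₀ = a√(2mV₀)/ℏ = 2.85 × √(18.50) = 12.26.
A new bound state (alternating even/odd) appears each time z₀ passes a multiple of π/2, so N = ⌊2z₀/π⌋ + 1 = ⌊7.804⌋ + 1 = 8.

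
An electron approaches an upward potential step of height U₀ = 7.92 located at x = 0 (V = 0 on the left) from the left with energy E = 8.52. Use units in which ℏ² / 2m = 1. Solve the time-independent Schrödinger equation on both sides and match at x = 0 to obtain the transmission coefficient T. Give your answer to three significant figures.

The wavenumbers are k₁ = √(2mE)/ℏ = 2.919 on the left and k₂ = √(2m(E − U₀))/ℏ = 0.7746 on the right.
Continuity of ψ and ψ′ at the step yields the reflection amplitude r = (k₁ − k₂)/(k₁ + k₂) = 0.5806; thus R = |r|² = 0.3371, T = 0.6629.

T = 0.663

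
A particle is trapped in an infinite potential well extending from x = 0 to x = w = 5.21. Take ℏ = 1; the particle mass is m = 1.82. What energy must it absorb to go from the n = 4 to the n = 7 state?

ΔE = 3.30

E_n = n²π²ℏ²/(2mw²), so ΔE = (7² − 4²) π²ℏ²/(2mw²).
ΔE = 33 × π² / (2 × 1.82 × 5.21²) = 3.296.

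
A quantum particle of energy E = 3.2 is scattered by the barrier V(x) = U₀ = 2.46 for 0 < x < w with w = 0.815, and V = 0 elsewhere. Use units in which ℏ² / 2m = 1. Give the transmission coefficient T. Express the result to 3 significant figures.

T = 0.790

E > U₀: inside the barrier k₂ = √(2m(E − U₀))/ℏ = 0.8602, k₂w = 0.7011.
T = [1 + U₀² sin²(k₂w) / (4E(E − U₀))]⁻¹ = 1/1.266 = 0.790.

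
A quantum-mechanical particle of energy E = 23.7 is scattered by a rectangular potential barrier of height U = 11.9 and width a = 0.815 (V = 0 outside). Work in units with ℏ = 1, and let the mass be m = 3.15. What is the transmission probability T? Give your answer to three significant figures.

Above the barrier the interior wavenumber is k₂ = √(2m(E − U))/ℏ = 8.622, giving phase k₂a = 7.027.
Matching at both interfaces gives T⁻¹ = 1 + U² sin²(k₂a) / [4E(E − U)] = 1.058, hence T = 0.945.

T = 0.945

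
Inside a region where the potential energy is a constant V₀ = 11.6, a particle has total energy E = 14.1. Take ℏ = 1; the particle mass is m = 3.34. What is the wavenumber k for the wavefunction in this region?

k = 4.09

With E > V₀ the solution is oscillatory, ψ ∝ e^{±ikx} with k = √(2m(E − V₀))/ℏ.
k = √(2 × 3.34 × 2.5) = 4.087.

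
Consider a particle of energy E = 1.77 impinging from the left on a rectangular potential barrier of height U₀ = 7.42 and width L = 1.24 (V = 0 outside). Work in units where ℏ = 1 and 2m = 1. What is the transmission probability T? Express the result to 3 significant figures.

T = 0.00798

E < U₀: inside the barrier ψ ∝ e^{±κx} with κ = √(2m(U₀ − E))/ℏ = 2.377.
κL = 2.947, sinh(κL) = 9.502.
The exact tunnelling result is T⁻¹ = 1 + U₀² sinh²(κL) / [4E(U₀ − E)] = 125.3, so T = 0.00798.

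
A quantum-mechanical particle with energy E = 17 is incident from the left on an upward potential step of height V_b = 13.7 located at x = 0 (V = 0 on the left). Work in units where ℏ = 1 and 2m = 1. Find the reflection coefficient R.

On each side the TISE gives plane waves with k = √(2m(E − V))/ℏ: k₁ = √(2·½·17) = 4.123, k₂ = √(2·½·3.3) = 1.817.
Matching ψ and ψ′ at x = 0 gives r = (k₁ − k₂)/(k₁ + k₂), so R = r² = 0.1508 and T = 1 − R = 0.8492.

R = 0.151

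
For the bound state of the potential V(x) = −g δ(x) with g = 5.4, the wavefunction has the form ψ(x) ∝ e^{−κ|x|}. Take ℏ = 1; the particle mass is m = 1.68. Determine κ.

Integrate −(ℏ²/2m)ψ'' − gδ(x)ψ = Eψ from −ε to +ε: the ψ'' term gives ψ'(0⁺) − ψ'(0⁻) and the δ term gives −(2mg/ℏ²)ψ(0).
With ψ ∝ e^{−κ|x|} this yields −2κ = −2mg/ℏ², so κ = mg/ℏ² = 9.072.

κ = 9.07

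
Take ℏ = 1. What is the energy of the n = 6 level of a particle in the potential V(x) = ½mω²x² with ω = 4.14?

E = 26.9

Using E_n = (n + ½)ℏω: E_6 = 6.5 × 4.14 = 26.91.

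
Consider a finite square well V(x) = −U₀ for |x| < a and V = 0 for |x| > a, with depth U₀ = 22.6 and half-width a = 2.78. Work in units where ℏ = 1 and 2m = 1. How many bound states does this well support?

N = 9

Define the well-strength parameter z₀ = (a/ℏ)√(2mU₀) = 2.78 × √(2·0.5·22.6) = 13.22.
A new bound state (alternating even/odd) appears each time z₀ passes a multiple of π/2, so N = ⌊2z₀/π⌋ + 1 = ⌊8.414⌋ + 1 = 9.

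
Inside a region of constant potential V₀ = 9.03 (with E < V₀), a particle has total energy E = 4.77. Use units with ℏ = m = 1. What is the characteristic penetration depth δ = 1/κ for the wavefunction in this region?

δ = 0.343

Since E < V₀ the TISE in this region is ψ'' = κ²ψ with κ = √(2m(V₀ − E))/ℏ.
κ = √(2 × 1 × 4.26) = 2.919. The penetration depth is δ = 1/κ = 0.343.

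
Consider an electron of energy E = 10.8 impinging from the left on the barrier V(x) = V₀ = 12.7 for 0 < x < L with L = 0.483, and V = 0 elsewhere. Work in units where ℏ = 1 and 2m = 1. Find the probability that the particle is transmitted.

T = 0.498

Since E < V₀ the interior solution is evanescent with decay constant κ = √(2m(V₀ − E))/ℏ = 1.378.
κL = 0.6658, sinh(κL) = 0.7161.
Matching ψ, ψ′ at both faces gives T = [1 + V₀² sinh²(κL) / (4E(V₀ − E))]⁻¹ = 1/2.008 = 0.498.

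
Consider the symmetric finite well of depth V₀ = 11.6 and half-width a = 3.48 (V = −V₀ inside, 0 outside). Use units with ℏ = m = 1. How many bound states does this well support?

Define the well-strength parameter z₀ = (a/ℏ)√(2mV₀) = 3.48 × √(2·1·11.6) = 16.76.
A new bound state (alternating even/odd) appears each time z₀ passes a multiple of π/2, so N = ⌊2z₀/π⌋ + 1 = ⌊10.67⌋ + 1 = 11.

N = 11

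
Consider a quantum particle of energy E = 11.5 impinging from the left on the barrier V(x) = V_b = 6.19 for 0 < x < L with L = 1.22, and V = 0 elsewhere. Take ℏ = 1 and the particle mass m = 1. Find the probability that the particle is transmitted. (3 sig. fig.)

T = 0.921

E > V_b: inside the barrier k₂ = √(2m(E − V_b))/ℏ = 3.259, k₂L = 3.976.
Matching at both interfaces gives T⁻¹ = 1 + V_b² sin²(k₂L) / [4E(E − V_b)] = 1.086, hence T = 0.921.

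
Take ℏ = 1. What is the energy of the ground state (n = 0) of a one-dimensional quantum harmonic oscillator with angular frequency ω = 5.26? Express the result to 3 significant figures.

The oscillator eigenvalues are E_n = ℏω(n + ½), so E_0 = 5.26 × 0.5 = 2.630.

E = 2.63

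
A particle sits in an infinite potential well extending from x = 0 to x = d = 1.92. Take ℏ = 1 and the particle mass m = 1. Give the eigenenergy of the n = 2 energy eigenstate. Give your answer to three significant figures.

E = 5.35

Requiring ψ(0) = ψ(d) = 0 quantises k = nπ/d, hence E_n = ℏ²k²/2m = n²π²ℏ²/(2md²).
E_2 = 2² × π² / (2 × 1 × 1.92²) = 5.355.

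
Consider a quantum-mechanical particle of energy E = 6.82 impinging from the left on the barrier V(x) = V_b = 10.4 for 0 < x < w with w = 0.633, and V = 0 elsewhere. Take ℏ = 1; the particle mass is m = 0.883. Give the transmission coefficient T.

Since E < V_b the interior solution is evanescent with decay constant κ = √(2m(V_b − E))/ℏ = 2.514.
κw = 1.592, sinh(κw) = 2.354.
The exact tunnelling result is T⁻¹ = 1 + V_b² sinh²(κw) / [4E(V_b − E)] = 7.137, so T = 0.140.

T = 0.140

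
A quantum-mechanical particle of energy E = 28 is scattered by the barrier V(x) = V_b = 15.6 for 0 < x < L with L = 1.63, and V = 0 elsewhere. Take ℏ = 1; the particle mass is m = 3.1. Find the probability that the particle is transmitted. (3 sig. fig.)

T = 0.854

E > V_b: inside the barrier k₂ = √(2m(E − V_b))/ℏ = 8.768, k₂L = 14.29.
Matching at both interfaces gives T⁻¹ = 1 + V_b² sin²(k₂L) / [4E(E − V_b)] = 1.171, hence T = 0.854.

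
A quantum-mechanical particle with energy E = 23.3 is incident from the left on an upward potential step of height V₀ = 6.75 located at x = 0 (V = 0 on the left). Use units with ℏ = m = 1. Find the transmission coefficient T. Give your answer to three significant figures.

The wavenumbers are k₁ = √(2mE)/ℏ = 6.826 on the left and k₂ = √(2m(E − V₀))/ℏ = 5.753 on the right.
Continuity of ψ and ψ′ at the step yields the reflection amplitude r = (k₁ − k₂)/(k₁ + k₂) = 0.08531; thus R = |r|² = 0.007278, T = 0.9927.

T = 0.993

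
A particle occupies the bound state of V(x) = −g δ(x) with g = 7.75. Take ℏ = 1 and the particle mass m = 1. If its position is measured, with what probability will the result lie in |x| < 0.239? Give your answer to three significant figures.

The normalised bound state is ψ = √κ e^{−κ|x|} with κ = mg/ℏ² = 7.750.
P(|x| < d) = ∫_{−d}^{d} κ e^{−2κ|x|} dx = 1 − e^{−2κd} = 1 − e^{−3.705} = 0.9754.

P = 0.975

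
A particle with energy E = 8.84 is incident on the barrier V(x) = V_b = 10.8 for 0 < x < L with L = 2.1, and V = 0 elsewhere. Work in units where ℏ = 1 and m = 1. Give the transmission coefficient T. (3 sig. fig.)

Since E < V_b the interior solution is evanescent with decay constant κ = √(2m(V_b − E))/ℏ = 1.980.
κL = 4.158, sinh(κL) = 31.96.
Matching ψ, ψ′ at both faces gives T = [1 + V_b² sinh²(κL) / (4E(V_b − E))]⁻¹ = 1/1720 = 0.000581.

T = 0.000581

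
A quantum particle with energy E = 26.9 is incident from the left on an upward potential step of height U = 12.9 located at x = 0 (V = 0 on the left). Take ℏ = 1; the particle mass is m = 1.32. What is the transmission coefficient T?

T = 0.974

The wavenumbers are k₁ = √(2mE)/ℏ = 8.427 on the left and k₂ = √(2m(E − U))/ℏ = 6.079 on the right.
Continuity of ψ and ψ′ at the step yields the reflection amplitude r = (k₁ − k₂)/(k₁ + k₂) = 0.1618; thus R = |r|² = 0.02619, T = 0.9738.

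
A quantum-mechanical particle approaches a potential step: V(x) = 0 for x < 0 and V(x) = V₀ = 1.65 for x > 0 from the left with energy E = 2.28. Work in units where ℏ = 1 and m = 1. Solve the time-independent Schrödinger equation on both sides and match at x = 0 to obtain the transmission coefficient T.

On each side the TISE gives plane waves with k = √(2m(E − V))/ℏ: k₁ = √(2·1·2.28) = 2.135, k₂ = √(2·1·0.63) = 1.122.
Matching ψ and ψ′ at x = 0 gives r = (k₁ − k₂)/(k₁ + k₂), so R = r² = 0.09667 and T = 1 − R = 0.9033.

T = 0.903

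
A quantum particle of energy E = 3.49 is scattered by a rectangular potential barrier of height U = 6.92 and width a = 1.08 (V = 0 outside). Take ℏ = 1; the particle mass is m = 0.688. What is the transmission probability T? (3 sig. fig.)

Since E < U the interior solution is evanescent with decay constant κ = √(2m(U − E))/ℏ = 2.172.
κa = 2.346, sinh(κa) = 5.175.
Matching ψ, ψ′ at both faces gives T = [1 + U² sinh²(κa) / (4E(U − E))]⁻¹ = 1/27.79 = 0.0360.

T = 0.0360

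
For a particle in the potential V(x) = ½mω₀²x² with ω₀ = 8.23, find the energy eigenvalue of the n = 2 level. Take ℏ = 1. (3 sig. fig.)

Using E_n = (n + ½)ℏω₀: E_2 = 2.5 × 8.23 = 20.58.

E = 20.6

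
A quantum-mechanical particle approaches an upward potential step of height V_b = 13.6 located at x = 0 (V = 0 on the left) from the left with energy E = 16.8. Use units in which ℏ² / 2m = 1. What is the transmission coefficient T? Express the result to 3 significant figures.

T = 0.846

On each side the TISE gives plane waves with k = √(2m(E − V))/ℏ: k₁ = √(2·½·16.8) = 4.099, k₂ = √(2·½·3.2) = 1.789.
Continuity of ψ and ψ′ at the step yields the reflection amplitude r = (k₁ − k₂)/(k₁ + k₂) = 0.3923; thus R = |r|² = 0.1539, T = 0.8461.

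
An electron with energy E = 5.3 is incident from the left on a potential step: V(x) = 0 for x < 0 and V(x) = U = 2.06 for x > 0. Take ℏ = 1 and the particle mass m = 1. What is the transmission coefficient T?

T = 0.985

The wavenumbers are k₁ = √(2mE)/ℏ = 3.256 on the left and k₂ = √(2m(E − U))/ℏ = 2.546 on the right.
Matching ψ and ψ′ at x = 0 gives r = (k₁ − k₂)/(k₁ + k₂), so R = r² = 0.01499 and T = 1 − R = 0.9850.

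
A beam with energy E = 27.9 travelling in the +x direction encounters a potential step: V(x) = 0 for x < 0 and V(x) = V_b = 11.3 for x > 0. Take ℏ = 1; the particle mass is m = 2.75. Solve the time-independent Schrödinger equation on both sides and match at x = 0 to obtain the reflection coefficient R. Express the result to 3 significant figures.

R = 0.0167

On each side the TISE gives plane waves with k = √(2m(E − V))/ℏ: k₁ = √(2·2.75·27.9) = 12.39, k₂ = √(2·2.75·16.6) = 9.555.
Continuity of ψ and ψ′ at the step yields the reflection amplitude r = (k₁ − k₂)/(k₁ + k₂) = 0.1291; thus R = |r|² = 0.01666, T = 0.9833.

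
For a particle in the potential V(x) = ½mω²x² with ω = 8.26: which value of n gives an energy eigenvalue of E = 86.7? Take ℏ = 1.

n = 10

Invert E_n = (n + ½)ℏω: n = E/ℏω − ½ = 9.996, so n = 10.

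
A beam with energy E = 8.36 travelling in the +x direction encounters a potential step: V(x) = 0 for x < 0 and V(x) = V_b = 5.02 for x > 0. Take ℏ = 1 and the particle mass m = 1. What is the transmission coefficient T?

The wavenumbers are k₁ = √(2mE)/ℏ = 4.089 on the left and k₂ = √(2m(E − V_b))/ℏ = 2.585 on the right.
Matching ψ and ψ′ at x = 0 gives r = (k₁ − k₂)/(k₁ + k₂), so R = r² = 0.05082 and T = 1 − R = 0.9492.

T = 0.949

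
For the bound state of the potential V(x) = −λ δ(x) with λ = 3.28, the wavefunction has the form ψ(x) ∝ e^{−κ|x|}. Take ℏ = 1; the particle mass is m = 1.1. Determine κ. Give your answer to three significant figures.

Integrate −(ℏ²/2m)ψ'' − λδ(x)ψ = Eψ from −ε to +ε: the ψ'' term gives ψ'(0⁺) − ψ'(0⁻) and the δ term gives −(2mλ/ℏ²)ψ(0).
With ψ ∝ e^{−κ|x|} this yields −2κ = −2mλ/ℏ², so κ = mλ/ℏ² = 3.608.

κ = 3.61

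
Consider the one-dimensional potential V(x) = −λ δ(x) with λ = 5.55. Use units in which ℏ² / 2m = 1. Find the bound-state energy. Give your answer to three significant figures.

The bound state is ψ(x) = √κ e^{−κ|x|}. The derivative jump ψ'(0⁺) − ψ'(0⁻) = −(2mλ/ℏ²)ψ(0) fixes κ = mλ/ℏ² = 2.775.
Then E = −ℏ²κ²/(2m) = −mλ²/(2ℏ²) = -7.701.

E = -7.70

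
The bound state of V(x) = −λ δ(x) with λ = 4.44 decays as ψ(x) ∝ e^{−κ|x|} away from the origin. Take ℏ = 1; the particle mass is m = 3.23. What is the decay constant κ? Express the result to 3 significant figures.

κ = 14.3

Integrating the TISE across x = 0 gives the cusp condition ψ'(0⁺) − ψ'(0⁻) = −(2mλ/ℏ²)ψ(0).
With ψ ∝ e^{−κ|x|} this yields −2κ = −2mλ/ℏ², so κ = mλ/ℏ² = 14.34.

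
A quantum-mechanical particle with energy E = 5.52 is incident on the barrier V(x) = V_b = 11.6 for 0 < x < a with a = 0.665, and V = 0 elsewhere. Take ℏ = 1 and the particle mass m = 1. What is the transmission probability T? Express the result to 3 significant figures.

T = 0.0379

Since E < V_b the interior solution is evanescent with decay constant κ = √(2m(V_b − E))/ℏ = 3.487.
κa = 2.319, sinh(κa) = 5.033.
The exact tunnelling result is T⁻¹ = 1 + V_b² sinh²(κa) / [4E(V_b − E)] = 26.39, so T = 0.0379.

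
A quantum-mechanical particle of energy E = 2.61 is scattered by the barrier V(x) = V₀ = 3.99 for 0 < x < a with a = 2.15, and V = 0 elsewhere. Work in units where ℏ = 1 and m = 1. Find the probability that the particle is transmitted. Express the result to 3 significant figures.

T = 0.00286

E < V₀: inside the barrier ψ ∝ e^{±κx} with κ = √(2m(V₀ − E))/ℏ = 1.661.
κa = 3.572, sinh(κa) = 17.78.
The exact tunnelling result is T⁻¹ = 1 + V₀² sinh²(κa) / [4E(V₀ − E)] = 350.2, so T = 0.00286.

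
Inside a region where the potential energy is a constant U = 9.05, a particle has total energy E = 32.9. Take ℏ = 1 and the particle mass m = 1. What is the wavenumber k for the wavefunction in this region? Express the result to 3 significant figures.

With E > U the solution is oscillatory, ψ ∝ e^{±ikx} with k = √(2m(E − U))/ℏ.
k = √(2 × 1 × 23.85) = 6.907.

k = 6.91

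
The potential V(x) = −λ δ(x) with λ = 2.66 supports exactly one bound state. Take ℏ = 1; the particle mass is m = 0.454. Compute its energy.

For x ≠ 0 the bound state is ψ ∝ e^{−κ|x|}; integrating the TISE across the delta gives the cusp condition 2κ = 2mλ/ℏ², so κ = 1.208.
Then E = −ℏ²κ²/(2m) = −mλ²/(2ℏ²) = -1.606.

E = -1.61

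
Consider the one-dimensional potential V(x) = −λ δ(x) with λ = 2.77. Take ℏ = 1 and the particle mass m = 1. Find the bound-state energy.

The bound state is ψ(x) = √κ e^{−κ|x|}. The derivative jump ψ'(0⁺) − ψ'(0⁻) = −(2mλ/ℏ²)ψ(0) fixes κ = mλ/ℏ² = 2.770.
Then E = −ℏ²κ²/(2m) = −mλ²/(2ℏ²) = -3.836.

E = -3.84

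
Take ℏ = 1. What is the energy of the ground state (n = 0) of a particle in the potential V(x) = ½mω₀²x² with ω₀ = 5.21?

Using E_n = (n + ½)ℏω₀: E_0 = 0.5 × 5.21 = 2.605.

E = 2.61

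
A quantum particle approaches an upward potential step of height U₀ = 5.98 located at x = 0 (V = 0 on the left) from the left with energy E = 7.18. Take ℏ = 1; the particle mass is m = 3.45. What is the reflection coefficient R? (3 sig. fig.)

On each side the TISE gives plane waves with k = √(2m(E − V))/ℏ: k₁ = √(2·3.45·7.18) = 7.039, k₂ = √(2·3.45·1.2) = 2.877.
Continuity of ψ and ψ′ at the step yields the reflection amplitude r = (k₁ − k₂)/(k₁ + k₂) = 0.4196; thus R = |r|² = 0.1761, T = 0.8239.

R = 0.176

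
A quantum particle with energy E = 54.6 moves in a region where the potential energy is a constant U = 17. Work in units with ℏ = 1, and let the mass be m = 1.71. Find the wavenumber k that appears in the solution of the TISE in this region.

k = 11.3

With E > U the solution is oscillatory, ψ ∝ e^{±ikx} with k = √(2m(E − U))/ℏ.
k = √(2 × 1.71 × 37.6) = 11.34.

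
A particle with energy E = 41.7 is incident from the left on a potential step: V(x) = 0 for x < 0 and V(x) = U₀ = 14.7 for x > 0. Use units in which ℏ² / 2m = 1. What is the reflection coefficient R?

R = 0.0117

The wavenumbers are k₁ = √(2mE)/ℏ = 6.458 on the left and k₂ = √(2m(E − U₀))/ℏ = 5.196 on the right.
Matching ψ and ψ′ at x = 0 gives r = (k₁ − k₂)/(k₁ + k₂), so R = r² = 0.01172 and T = 1 − R = 0.9883.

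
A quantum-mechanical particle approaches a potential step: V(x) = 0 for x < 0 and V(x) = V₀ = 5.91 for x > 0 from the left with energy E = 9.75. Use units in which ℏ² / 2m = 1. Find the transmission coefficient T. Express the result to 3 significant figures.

T = 0.948

On each side the TISE gives plane waves with k = √(2m(E − V))/ℏ: k₁ = √(2·½·9.75) = 3.122, k₂ = √(2·½·3.84) = 1.960.
Matching ψ and ψ′ at x = 0 gives r = (k₁ − k₂)/(k₁ + k₂), so R = r² = 0.05236 and T = 1 − R = 0.9476.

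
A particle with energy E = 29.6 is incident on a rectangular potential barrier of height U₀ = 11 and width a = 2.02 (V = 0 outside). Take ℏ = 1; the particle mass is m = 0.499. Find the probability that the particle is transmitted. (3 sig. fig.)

Above the barrier the interior wavenumber is k₂ = √(2m(E − U₀))/ℏ = 4.308, giving phase k₂a = 8.703.
T = [1 + U₀² sin²(k₂a) / (4E(E − U₀))]⁻¹ = 1/1.024 = 0.977.

T = 0.977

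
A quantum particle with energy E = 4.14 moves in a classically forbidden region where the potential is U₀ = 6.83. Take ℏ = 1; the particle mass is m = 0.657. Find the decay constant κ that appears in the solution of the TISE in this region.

Since E < U₀ the TISE in this region is ψ'' = κ²ψ with κ = √(2m(U₀ − E))/ℏ.
κ = √(2 × 0.657 × 2.69) = 1.880.

κ = 1.88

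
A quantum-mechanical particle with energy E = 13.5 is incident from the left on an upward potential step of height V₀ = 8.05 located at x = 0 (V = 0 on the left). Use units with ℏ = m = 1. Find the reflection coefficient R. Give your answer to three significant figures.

On each side the TISE gives plane waves with k = √(2m(E − V))/ℏ: k₁ = √(2·1·13.5) = 5.196, k₂ = √(2·1·5.45) = 3.302.
Continuity of ψ and ψ′ at the step yields the reflection amplitude r = (k₁ − k₂)/(k₁ + k₂) = 0.2230; thus R = |r|² = 0.04971, T = 0.9503.

R = 0.0497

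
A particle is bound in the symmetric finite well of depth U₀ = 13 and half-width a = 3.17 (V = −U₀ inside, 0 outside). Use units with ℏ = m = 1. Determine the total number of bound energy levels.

The dimensionless depth is z₀ = a√(2mU₀)/ℏ = 3.17 × √(26.00) = 16.16.
A new bound state (alternating even/odd) appears each time z₀ passes a multiple of π/2, so N = ⌊2z₀/π⌋ + 1 = ⌊10.29⌋ + 1 = 11.

N = 11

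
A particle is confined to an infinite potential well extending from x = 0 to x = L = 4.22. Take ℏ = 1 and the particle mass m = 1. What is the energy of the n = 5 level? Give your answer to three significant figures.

E = 6.93

The infinite-well eigenfunctions ψ_n = √(2/L) sin(nπx/L) vanish at both walls, giving E_n = n²π²ℏ²/(2mL²).
E_5 = 5² × π² / (2 × 1 × 4.22²) = 6.928.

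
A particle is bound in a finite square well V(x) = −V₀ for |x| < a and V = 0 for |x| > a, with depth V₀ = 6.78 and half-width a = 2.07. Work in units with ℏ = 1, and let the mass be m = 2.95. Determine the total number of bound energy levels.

Define the well-strength parameter z₀ = (a/ℏ)√(2mV₀) = 2.07 × √(2·2.95·6.78) = 13.09.
The even/odd transcendental equations gain one root per π/2 in z₀, giving N = 1 + ⌊2z₀/π⌋ = 1 + ⌊8.335⌋ = 9.

N = 9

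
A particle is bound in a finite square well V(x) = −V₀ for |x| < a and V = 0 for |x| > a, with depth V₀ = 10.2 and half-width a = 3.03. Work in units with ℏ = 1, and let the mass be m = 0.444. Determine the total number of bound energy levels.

The dimensionless depth is z₀ = a√(2mV₀)/ℏ = 3.03 × √(9.058) = 9.119.
A new bound state (alternating even/odd) appears each time z₀ passes a multiple of π/2, so N = ⌊2z₀/π⌋ + 1 = ⌊5.805⌋ + 1 = 6.

N = 6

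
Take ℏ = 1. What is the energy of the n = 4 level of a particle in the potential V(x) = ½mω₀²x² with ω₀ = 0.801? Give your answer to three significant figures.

E = 3.60

Using E_n = (n + ½)ℏω₀: E_4 = 4.5 × 0.801 = 3.605.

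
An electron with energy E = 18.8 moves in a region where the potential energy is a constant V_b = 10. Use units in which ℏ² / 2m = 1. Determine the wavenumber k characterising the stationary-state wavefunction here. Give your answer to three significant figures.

k = 2.97

With E > V_b the solution is oscillatory, ψ ∝ e^{±ikx} with k = √(2m(E − V_b))/ℏ.
k = √(2 × 0.5 × 8.8) = 2.966.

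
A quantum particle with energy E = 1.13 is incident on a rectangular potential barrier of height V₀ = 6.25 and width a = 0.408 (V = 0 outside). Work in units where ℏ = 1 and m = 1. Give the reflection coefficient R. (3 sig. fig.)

Since E < V₀ the interior solution is evanescent with decay constant κ = √(2m(V₀ − E))/ℏ = 3.200.
κa = 1.306, sinh(κa) = 1.709.
The exact tunnelling result is T⁻¹ = 1 + V₀² sinh²(κa) / [4E(V₀ − E)] = 5.932, so T = 0.169.
R = 1 − T = 0.831.

R = 0.831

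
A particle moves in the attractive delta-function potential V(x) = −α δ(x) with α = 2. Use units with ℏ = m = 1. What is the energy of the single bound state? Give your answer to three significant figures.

For x ≠ 0 the bound state is ψ ∝ e^{−κ|x|}; integrating the TISE across the delta gives the cusp condition 2κ = 2mα/ℏ², so κ = 2.000.
Then E = −ℏ²κ²/(2m) = −mα²/(2ℏ²) = -2.000.

E = -2.00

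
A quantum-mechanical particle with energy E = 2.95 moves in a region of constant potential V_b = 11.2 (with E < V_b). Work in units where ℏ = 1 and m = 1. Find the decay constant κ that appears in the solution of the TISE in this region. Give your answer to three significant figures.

κ = 4.06

Since E < V_b the TISE in this region is ψ'' = κ²ψ with κ = √(2m(V_b − E))/ℏ.
κ = √(2 × 1 × 8.25) = 4.062.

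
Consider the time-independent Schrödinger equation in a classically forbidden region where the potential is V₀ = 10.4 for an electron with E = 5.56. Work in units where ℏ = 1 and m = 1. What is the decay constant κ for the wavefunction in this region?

Since E < V₀ the TISE in this region is ψ'' = κ²ψ with κ = √(2m(V₀ − E))/ℏ.
κ = √(2 × 1 × 4.84) = 3.111.

κ = 3.11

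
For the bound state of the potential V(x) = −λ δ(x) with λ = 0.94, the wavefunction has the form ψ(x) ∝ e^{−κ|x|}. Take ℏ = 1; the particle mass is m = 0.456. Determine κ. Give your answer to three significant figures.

Integrating the TISE across x = 0 gives the cusp condition ψ'(0⁺) − ψ'(0⁻) = −(2mλ/ℏ²)ψ(0).
With ψ ∝ e^{−κ|x|} this yields −2κ = −2mλ/ℏ², so κ = mλ/ℏ² = 0.4286.

κ = 0.429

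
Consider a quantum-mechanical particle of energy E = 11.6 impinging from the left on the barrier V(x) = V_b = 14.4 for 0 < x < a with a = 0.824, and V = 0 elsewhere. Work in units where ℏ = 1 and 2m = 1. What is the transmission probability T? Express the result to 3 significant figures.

Since E < V_b the interior solution is evanescent with decay constant κ = √(2m(V_b − E))/ℏ = 1.673.
κa = 1.379, sinh(κa) = 1.859.
Matching ψ, ψ′ at both faces gives T = [1 + V_b² sinh²(κa) / (4E(V_b − E))]⁻¹ = 1/6.517 = 0.153.

T = 0.153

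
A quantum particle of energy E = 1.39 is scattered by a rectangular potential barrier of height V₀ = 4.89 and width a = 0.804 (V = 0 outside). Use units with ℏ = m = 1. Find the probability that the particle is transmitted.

T = 0.0454

Since E < V₀ the interior solution is evanescent with decay constant κ = √(2m(V₀ − E))/ℏ = 2.646.
κa = 2.127, sinh(κa) = 4.136.
Matching ψ, ψ′ at both faces gives T = [1 + V₀² sinh²(κa) / (4E(V₀ − E))]⁻¹ = 1/22.02 = 0.0454.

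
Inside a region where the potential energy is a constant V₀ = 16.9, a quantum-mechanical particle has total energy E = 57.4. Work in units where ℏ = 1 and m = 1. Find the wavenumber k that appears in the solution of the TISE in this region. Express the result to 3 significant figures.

k = 9.00

With E > V₀ the solution is oscillatory, ψ ∝ e^{±ikx} with k = √(2m(E − V₀))/ℏ.
k = √(2 × 1 × 40.5) = 9.000.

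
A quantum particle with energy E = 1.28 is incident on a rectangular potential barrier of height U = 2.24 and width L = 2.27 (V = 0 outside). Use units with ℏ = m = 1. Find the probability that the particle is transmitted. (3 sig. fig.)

E < U: inside the barrier ψ ∝ e^{±κx} with κ = √(2m(U − E))/ℏ = 1.386.
κL = 3.145, sinh(κL) = 11.59.
Matching ψ, ψ′ at both faces gives T = [1 + U² sinh²(κL) / (4E(U − E))]⁻¹ = 1/138.2 = 0.00724.

T = 0.00724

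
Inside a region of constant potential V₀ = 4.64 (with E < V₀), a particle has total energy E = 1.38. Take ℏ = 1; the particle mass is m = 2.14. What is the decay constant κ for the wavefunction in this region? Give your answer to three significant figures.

Since E < V₀ the TISE in this region is ψ'' = κ²ψ with κ = √(2m(V₀ − E))/ℏ.
κ = √(2 × 2.14 × 3.26) = 3.735.

κ = 3.74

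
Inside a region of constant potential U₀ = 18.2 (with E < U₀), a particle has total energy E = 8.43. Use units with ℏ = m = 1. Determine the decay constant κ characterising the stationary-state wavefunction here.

κ = 4.42

Since E < U₀ the TISE in this region is ψ'' = κ²ψ with κ = √(2m(U₀ − E))/ℏ.
κ = √(2 × 1 × 9.77) = 4.420.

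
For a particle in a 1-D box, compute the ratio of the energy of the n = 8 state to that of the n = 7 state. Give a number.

Since E_n ∝ n², the ratio is (8/7)² = 1.30612.

1.30612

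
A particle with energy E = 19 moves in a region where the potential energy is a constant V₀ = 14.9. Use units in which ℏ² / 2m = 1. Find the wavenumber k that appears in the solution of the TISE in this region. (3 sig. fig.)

With E > V₀ the solution is oscillatory, ψ ∝ e^{±ikx} with k = √(2m(E − V₀))/ℏ.
k = √(2 × 0.5 × 4.1) = 2.025.

k = 2.02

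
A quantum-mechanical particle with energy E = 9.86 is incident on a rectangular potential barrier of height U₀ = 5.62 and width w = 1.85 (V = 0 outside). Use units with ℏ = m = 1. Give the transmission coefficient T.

Above the barrier the interior wavenumber is k₂ = √(2m(E − U₀))/ℏ = 2.912, giving phase k₂w = 5.387.
Matching at both interfaces gives T⁻¹ = 1 + U₀² sin²(k₂w) / [4E(E − U₀)] = 1.115, hence T = 0.897.

T = 0.897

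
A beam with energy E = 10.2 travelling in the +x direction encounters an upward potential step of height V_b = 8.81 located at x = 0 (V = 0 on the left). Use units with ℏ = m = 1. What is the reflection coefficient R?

R = 0.212

On each side the TISE gives plane waves with k = √(2m(E − V))/ℏ: k₁ = √(2·1·10.2) = 4.517, k₂ = √(2·1·1.39) = 1.667.
Matching ψ and ψ′ at x = 0 gives r = (k₁ − k₂)/(k₁ + k₂), so R = r² = 0.2123 and T = 1 − R = 0.7877.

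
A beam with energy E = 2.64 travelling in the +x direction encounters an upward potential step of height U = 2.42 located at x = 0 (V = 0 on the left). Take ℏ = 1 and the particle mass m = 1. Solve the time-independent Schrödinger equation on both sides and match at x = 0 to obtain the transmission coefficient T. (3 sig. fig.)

T = 0.695

The wavenumbers are k₁ = √(2mE)/ℏ = 2.298 on the left and k₂ = √(2m(E − U))/ℏ = 0.6633 on the right.
Matching ψ and ψ′ at x = 0 gives r = (k₁ − k₂)/(k₁ + k₂), so R = r² = 0.3047 and T = 1 − R = 0.6953.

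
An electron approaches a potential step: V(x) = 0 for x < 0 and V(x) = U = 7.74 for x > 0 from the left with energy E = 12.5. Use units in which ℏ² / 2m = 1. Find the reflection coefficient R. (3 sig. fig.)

On each side the TISE gives plane waves with k = √(2m(E − V))/ℏ: k₁ = √(2·½·12.5) = 3.536, k₂ = √(2·½·4.76) = 2.182.
Matching ψ and ψ′ at x = 0 gives r = (k₁ − k₂)/(k₁ + k₂), so R = r² = 0.05607 and T = 1 − R = 0.9439.

R = 0.0561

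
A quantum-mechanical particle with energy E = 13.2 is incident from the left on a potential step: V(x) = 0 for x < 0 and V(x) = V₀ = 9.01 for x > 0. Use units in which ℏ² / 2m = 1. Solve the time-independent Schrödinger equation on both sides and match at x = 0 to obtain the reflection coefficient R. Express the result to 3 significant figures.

R = 0.0780

The wavenumbers are k₁ = √(2mE)/ℏ = 3.633 on the left and k₂ = √(2m(E − V₀))/ℏ = 2.047 on the right.
Continuity of ψ and ψ′ at the step yields the reflection amplitude r = (k₁ − k₂)/(k₁ + k₂) = 0.2793; thus R = |r|² = 0.07799, T = 0.9220.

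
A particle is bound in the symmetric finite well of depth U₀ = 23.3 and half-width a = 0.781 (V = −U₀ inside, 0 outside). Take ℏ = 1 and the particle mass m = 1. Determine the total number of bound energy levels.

N = 4

Define the well-strength parameter z₀ = (a/ℏ)√(2mU₀) = 0.781 × √(2·1·23.3) = 5.331.
A new bound state (alternating even/odd) appears each time z₀ passes a multiple of π/2, so N = ⌊2z₀/π⌋ + 1 = ⌊3.394⌋ + 1 = 4.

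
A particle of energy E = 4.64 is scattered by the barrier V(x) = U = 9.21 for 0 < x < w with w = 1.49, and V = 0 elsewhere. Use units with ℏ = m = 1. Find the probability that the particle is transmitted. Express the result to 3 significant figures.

Since E < U the interior solution is evanescent with decay constant κ = √(2m(U − E))/ℏ = 3.023.
κw = 4.505, sinh(κw) = 45.21.
Matching ψ, ψ′ at both faces gives T = [1 + U² sinh²(κw) / (4E(U − E))]⁻¹ = 1/2045 = 0.000489.

T = 0.000489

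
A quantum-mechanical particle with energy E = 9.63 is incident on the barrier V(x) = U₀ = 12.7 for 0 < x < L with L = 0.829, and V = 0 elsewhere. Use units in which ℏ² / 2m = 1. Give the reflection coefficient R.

R = 0.848

Since E < U₀ the interior solution is evanescent with decay constant κ = √(2m(U₀ − E))/ℏ = 1.752.
κL = 1.453, sinh(κL) = 2.020.
Matching ψ, ψ′ at both faces gives T = [1 + U₀² sinh²(κL) / (4E(U₀ − E))]⁻¹ = 1/6.565 = 0.152.
R = 1 − T = 0.848.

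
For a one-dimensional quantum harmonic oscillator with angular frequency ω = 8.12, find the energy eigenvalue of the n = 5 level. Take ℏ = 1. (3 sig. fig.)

The oscillator eigenvalues are E_n = ℏω(n + ½), so E_5 = 8.12 × 5.5 = 44.66.

E = 44.7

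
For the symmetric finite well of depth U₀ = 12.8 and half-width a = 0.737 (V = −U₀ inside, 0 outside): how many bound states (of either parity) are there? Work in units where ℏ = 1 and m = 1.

N = 3

The dimensionless depth is z₀ = a√(2mU₀)/ℏ = 0.737 × √(25.60) = 3.729.
A new bound state (alternating even/odd) appears each time z₀ passes a multiple of π/2, so N = ⌊2z₀/π⌋ + 1 = ⌊2.374⌋ + 1 = 3.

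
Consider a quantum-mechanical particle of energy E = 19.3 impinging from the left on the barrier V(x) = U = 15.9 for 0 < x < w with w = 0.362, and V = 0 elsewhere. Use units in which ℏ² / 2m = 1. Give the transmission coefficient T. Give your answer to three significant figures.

T = 0.730

Above the barrier the interior wavenumber is k₂ = √(2m(E − U))/ℏ = 1.844, giving phase k₂w = 0.6675.
T = [1 + U² sin²(k₂w) / (4E(E − U))]⁻¹ = 1/1.369 = 0.730.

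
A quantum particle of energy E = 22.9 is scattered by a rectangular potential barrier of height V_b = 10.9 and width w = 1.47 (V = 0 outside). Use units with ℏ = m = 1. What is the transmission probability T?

Above the barrier the interior wavenumber is k₂ = √(2m(E − V_b))/ℏ = 4.899, giving phase k₂w = 7.201.
Matching at both interfaces gives T⁻¹ = 1 + V_b² sin²(k₂w) / [4E(E − V_b)] = 1.068, hence T = 0.936.

T = 0.936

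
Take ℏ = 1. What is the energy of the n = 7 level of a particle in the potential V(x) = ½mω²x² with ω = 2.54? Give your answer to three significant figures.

Using E_n = (n + ½)ℏω: E_7 = 7.5 × 2.54 = 19.05.

E = 19.1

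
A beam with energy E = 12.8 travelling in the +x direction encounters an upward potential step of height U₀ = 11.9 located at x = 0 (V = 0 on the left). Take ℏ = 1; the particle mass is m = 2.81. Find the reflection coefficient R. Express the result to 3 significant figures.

R = 0.337

The wavenumbers are k₁ = √(2mE)/ℏ = 8.482 on the left and k₂ = √(2m(E − U₀))/ℏ = 2.249 on the right.
Matching ψ and ψ′ at x = 0 gives r = (k₁ − k₂)/(k₁ + k₂), so R = r² = 0.3374 and T = 1 − R = 0.6626.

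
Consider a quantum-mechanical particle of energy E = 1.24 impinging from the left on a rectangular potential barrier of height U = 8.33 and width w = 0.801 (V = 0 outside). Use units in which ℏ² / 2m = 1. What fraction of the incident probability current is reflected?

R = 0.972

Since E < U the interior solution is evanescent with decay constant κ = √(2m(U − E))/ℏ = 2.663.
κw = 2.133, sinh(κw) = 4.160.
Matching ψ, ψ′ at both faces gives T = [1 + U² sinh²(κw) / (4E(U − E))]⁻¹ = 1/35.15 = 0.0285.
R = 1 − T = 0.972.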